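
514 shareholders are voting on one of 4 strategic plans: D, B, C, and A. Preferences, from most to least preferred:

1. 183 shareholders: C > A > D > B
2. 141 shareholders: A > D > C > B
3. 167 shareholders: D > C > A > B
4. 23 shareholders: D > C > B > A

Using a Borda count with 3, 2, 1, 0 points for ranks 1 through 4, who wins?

D: 183·1 + 141·2 + 167·3 + 23·3 = 1035
B: 183·0 + 141·0 + 167·0 + 23·1 = 23
C: 183·3 + 141·1 + 167·2 + 23·2 = 1070
A: 183·2 + 141·3 + 167·1 + 23·0 = 956
C has the highest Borda score (1070).

C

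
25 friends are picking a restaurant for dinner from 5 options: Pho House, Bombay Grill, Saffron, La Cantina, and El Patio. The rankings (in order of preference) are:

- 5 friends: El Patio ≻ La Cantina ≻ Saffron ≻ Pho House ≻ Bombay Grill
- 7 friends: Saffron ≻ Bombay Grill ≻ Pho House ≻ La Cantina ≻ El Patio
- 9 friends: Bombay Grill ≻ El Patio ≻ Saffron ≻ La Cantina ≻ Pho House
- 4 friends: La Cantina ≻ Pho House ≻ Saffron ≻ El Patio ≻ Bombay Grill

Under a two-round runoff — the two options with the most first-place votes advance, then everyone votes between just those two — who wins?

Round 1 first-place votes: Pho House 0, Bombay Grill 9, Saffron 7, La Cantina 4, El Patio 5.
Bombay Grill and Saffron advance.
Runoff: Bombay Grill is preferred to Saffron by 9 voters; Saffron by 16.
Saffron wins the runoff.

Saffron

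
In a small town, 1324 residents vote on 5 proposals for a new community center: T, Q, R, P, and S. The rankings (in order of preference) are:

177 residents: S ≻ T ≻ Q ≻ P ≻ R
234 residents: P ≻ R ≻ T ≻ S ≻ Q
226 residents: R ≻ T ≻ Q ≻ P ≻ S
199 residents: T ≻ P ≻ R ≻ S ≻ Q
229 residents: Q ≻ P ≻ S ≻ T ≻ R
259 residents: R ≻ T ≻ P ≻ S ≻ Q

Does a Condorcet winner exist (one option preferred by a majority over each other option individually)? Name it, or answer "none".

Checking pairwise contests:
R beats T 719–605.
T beats Q 1095–229.
P beats R 839–485.
T beats P 861–463.
T beats S 918–406.
Every option loses at least one head-to-head, so there is no Condorcet winner.

none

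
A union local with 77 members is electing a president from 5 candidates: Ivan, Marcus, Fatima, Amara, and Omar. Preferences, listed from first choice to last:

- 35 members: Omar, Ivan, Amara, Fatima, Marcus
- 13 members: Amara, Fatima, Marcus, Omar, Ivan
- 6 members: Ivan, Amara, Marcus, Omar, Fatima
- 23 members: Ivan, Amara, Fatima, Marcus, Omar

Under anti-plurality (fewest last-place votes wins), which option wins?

Last-place votes: Ivan 13, Marcus 35, Fatima 6, Amara 0, Omar 23.
Amara is ranked last by the fewest voters, so Amara wins.

Amara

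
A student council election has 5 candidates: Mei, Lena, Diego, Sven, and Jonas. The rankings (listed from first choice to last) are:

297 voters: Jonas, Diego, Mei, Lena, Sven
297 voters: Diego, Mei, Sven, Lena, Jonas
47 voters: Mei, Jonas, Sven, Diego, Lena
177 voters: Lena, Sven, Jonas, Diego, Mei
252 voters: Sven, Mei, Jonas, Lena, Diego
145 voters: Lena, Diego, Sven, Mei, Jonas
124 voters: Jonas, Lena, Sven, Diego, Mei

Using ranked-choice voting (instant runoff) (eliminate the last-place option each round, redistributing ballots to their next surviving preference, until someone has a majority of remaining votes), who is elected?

Round 1: Mei 47, Lena 322, Diego 297, Sven 252, Jonas 421. Eliminate Mei.
Round 2: Lena 322, Diego 297, Sven 252, Jonas 468. Eliminate Sven.
Round 3: Lena 322, Diego 297, Jonas 720. Jonas has a majority.

Jonas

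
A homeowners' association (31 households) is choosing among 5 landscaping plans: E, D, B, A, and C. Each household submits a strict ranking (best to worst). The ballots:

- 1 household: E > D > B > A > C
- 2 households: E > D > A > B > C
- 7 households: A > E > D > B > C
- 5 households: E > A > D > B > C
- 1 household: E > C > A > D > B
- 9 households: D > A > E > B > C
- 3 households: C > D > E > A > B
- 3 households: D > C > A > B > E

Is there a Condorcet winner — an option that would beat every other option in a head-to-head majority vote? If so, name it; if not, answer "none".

none

Checking pairwise contests:
A beats E 19–12.
E beats D 16–15.
E beats B 28–3.
D beats A 18–13.
E beats C 25–6.
Every option loses at least one head-to-head, so there is no Condorcet winner.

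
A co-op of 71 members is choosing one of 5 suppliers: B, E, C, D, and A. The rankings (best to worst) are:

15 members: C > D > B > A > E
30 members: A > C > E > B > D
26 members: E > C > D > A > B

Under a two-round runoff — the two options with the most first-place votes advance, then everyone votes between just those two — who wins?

Round 1 first-place votes: B 0, E 26, C 15, D 0, A 30.
A and E advance.
Runoff: A is preferred to E by 45 voters; E by 26.
A wins the runoff.

A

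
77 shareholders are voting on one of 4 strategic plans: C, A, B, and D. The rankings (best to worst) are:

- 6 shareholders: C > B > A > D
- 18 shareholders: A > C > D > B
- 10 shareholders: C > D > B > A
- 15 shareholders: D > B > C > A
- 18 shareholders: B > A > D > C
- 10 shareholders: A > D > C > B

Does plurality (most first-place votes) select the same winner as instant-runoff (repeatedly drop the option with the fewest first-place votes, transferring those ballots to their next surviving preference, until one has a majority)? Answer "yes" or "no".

no

Plurality — first-place votes: C 16, A 28, B 18, D 15. Winner: A.
Instant-runoff — R1 C 16, A 28, B 18, D 15 (D out); R2 C 16, A 28, B 33 (C out); R3 A 28, B 49 (B winner). Winner: B.
The two methods disagree.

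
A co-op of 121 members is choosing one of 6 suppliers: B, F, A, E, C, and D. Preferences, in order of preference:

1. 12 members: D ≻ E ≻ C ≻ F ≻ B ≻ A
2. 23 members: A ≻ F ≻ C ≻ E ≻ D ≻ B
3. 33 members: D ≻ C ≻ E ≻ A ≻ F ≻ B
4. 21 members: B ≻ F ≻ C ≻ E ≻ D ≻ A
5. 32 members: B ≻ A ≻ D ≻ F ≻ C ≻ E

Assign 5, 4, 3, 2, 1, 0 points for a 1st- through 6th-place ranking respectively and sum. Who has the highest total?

B: 12·1 + 23·0 + 33·0 + 21·5 + 32·5 = 277
F: 12·2 + 23·4 + 33·1 + 21·4 + 32·2 = 297
A: 12·0 + 23·5 + 33·2 + 21·0 + 32·4 = 309
E: 12·4 + 23·2 + 33·3 + 21·2 + 32·0 = 235
C: 12·3 + 23·3 + 33·4 + 21·3 + 32·1 = 332
D: 12·5 + 23·1 + 33·5 + 21·1 + 32·3 = 365
D has the highest Borda score (365).

D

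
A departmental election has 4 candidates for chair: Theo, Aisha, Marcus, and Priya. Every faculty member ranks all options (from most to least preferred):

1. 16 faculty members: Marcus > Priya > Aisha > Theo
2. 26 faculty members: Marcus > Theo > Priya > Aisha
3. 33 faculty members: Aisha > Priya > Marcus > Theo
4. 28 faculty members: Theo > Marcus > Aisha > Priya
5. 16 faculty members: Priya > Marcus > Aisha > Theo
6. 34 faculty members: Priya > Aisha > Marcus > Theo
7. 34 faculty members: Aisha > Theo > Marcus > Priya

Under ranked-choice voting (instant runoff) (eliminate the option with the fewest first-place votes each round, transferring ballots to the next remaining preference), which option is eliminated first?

Round 1: Theo 28, Aisha 67, Marcus 42, Priya 50. Eliminate Theo.

Theo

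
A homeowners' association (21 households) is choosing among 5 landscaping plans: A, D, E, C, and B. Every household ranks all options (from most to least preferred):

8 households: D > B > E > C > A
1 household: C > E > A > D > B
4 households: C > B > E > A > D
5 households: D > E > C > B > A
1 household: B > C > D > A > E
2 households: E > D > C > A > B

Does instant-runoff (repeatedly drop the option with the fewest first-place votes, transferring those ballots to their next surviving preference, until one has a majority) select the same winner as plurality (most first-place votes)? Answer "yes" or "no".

Instant-runoff — R1 A 0, D 13, E 2, C 5, B 1 (D winner). Winner: D.
Plurality — first-place votes: A 0, D 13, E 2, C 5, B 1. Winner: D.
The two methods agree.

yes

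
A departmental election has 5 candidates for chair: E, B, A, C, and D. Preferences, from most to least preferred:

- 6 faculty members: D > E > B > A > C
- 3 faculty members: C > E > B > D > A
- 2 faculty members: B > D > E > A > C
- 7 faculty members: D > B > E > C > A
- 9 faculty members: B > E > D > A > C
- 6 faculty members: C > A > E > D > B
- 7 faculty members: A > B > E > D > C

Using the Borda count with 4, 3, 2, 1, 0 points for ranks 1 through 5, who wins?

B

E: 6·3 + 3·3 + 2·2 + 7·2 + 9·3 + 6·2 + 7·2 = 98
B: 6·2 + 3·2 + 2·4 + 7·3 + 9·4 + 6·0 + 7·3 = 104
A: 6·1 + 3·0 + 2·1 + 7·0 + 9·1 + 6·3 + 7·4 = 63
C: 6·0 + 3·4 + 2·0 + 7·1 + 9·0 + 6·4 + 7·0 = 43
D: 6·4 + 3·1 + 2·3 + 7·4 + 9·2 + 6·1 + 7·1 = 92
B has the highest Borda score (104).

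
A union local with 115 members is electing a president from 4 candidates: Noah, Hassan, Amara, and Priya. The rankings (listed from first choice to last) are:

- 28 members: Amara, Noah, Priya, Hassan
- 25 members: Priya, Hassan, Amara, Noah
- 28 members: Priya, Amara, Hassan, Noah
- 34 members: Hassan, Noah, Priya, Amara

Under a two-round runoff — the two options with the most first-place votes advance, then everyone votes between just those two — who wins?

Round 1 first-place votes: Noah 0, Hassan 34, Amara 28, Priya 53.
Priya and Hassan advance.
Runoff: Priya is preferred to Hassan by 81 voters; Hassan by 34.
Priya wins the runoff.

Priya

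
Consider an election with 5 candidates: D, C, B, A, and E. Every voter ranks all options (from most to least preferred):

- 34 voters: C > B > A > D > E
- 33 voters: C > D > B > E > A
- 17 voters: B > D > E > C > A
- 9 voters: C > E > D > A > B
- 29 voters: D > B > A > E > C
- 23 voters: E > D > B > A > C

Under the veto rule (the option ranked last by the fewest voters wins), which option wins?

Last-place votes: D 0, C 52, B 9, A 50, E 34.
D is ranked last by the fewest voters, so D wins.

D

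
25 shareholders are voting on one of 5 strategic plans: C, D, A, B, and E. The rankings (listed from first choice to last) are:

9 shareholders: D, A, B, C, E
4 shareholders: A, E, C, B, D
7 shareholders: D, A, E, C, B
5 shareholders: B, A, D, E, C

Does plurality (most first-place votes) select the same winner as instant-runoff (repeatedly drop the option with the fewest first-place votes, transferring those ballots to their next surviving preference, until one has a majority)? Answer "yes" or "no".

yes

Plurality — first-place votes: C 0, D 16, A 4, B 5, E 0. Winner: D.
Instant-runoff — R1 C 0, D 16, A 4, B 5, E 0 (D winner). Winner: D.
The two methods agree.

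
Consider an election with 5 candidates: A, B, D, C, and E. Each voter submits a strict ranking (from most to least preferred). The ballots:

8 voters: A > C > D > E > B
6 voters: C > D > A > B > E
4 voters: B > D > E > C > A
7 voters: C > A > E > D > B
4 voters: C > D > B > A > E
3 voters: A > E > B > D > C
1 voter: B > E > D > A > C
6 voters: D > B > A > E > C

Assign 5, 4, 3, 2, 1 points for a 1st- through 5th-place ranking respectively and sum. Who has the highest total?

C

A: 8·5 + 6·3 + 4·1 + 7·4 + 4·2 + 3·5 + 1·2 + 6·3 = 133
B: 8·1 + 6·2 + 4·5 + 7·1 + 4·3 + 3·3 + 1·5 + 6·4 = 97
D: 8·3 + 6·4 + 4·4 + 7·2 + 4·4 + 3·2 + 1·3 + 6·5 = 133
C: 8·4 + 6·5 + 4·2 + 7·5 + 4·5 + 3·1 + 1·1 + 6·1 = 135
E: 8·2 + 6·1 + 4·3 + 7·3 + 4·1 + 3·4 + 1·4 + 6·2 = 87
C has the highest Borda score (135).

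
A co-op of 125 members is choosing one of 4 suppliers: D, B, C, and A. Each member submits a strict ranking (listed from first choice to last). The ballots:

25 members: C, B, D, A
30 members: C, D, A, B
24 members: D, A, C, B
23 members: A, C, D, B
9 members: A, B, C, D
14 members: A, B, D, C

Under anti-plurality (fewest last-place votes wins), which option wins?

D

Last-place votes: D 9, B 77, C 14, A 25.
D is ranked last by the fewest voters, so D wins.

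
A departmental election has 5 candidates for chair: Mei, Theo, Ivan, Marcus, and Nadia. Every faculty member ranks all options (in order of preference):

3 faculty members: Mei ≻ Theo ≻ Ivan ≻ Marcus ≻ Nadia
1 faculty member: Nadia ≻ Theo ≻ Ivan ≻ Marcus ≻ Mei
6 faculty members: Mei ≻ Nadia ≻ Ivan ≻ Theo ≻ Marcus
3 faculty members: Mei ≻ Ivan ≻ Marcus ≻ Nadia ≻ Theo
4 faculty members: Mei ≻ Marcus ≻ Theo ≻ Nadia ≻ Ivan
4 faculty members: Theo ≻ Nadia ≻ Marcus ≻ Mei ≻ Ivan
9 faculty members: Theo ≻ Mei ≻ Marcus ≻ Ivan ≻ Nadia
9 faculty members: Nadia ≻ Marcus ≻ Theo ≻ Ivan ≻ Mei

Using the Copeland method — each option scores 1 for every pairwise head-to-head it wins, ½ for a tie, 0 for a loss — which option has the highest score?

Theo

Mei: beats Ivan, Marcus, and Nadia; loses to Theo → score 3.
Theo: beats Mei, Ivan, Marcus, and Nadia → score 4.
Ivan: loses to Mei, Theo, Marcus, and Nadia → score 0.
Marcus: beats Ivan; loses to Mei, Theo, and Nadia → score 1.
Nadia: beats Ivan and Marcus; loses to Mei and Theo → score 2.
Theo has the best pairwise record.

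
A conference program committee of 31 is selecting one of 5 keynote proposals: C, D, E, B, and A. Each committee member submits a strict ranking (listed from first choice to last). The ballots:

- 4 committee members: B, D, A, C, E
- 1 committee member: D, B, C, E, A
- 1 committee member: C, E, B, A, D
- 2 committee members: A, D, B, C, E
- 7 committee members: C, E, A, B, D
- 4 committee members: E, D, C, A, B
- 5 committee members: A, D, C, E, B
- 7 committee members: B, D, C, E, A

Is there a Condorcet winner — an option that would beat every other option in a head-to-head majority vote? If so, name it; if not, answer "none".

none

Checking pairwise contests:
D beats C 23–8.
B beats D 19–12.
C beats E 27–4.
C beats B 17–14.
C beats A 20–11.
Every option loses at least one head-to-head, so there is no Condorcet winner.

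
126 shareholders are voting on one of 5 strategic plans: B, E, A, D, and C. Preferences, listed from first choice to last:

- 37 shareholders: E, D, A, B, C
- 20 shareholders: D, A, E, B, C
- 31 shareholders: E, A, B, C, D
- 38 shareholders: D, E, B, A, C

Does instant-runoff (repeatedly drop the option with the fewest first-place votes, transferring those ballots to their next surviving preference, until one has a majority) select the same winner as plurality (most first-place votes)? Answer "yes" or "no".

yes

Instant-runoff — R1 B 0, E 68, A 0, D 58, C 0 (E winner). Winner: E.
Plurality — first-place votes: B 0, E 68, A 0, D 58, C 0. Winner: E.
The two methods agree.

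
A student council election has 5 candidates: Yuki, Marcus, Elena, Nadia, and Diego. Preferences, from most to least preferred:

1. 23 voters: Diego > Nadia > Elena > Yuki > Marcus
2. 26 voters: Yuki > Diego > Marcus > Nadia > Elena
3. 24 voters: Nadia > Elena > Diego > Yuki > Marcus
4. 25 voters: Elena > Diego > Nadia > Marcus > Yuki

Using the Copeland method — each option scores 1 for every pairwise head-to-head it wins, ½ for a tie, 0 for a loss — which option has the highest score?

Yuki: beats Marcus; loses to Elena, Nadia, and Diego → score 1.
Marcus: loses to Yuki, Elena, Nadia, and Diego → score 0.
Elena: beats Yuki and Marcus; ties Diego; loses to Nadia → score 2.5.
Nadia: beats Yuki, Marcus, and Elena; loses to Diego → score 3.
Diego: beats Yuki, Marcus, and Nadia; ties Elena → score 3.5.
Diego has the best pairwise record.

Diego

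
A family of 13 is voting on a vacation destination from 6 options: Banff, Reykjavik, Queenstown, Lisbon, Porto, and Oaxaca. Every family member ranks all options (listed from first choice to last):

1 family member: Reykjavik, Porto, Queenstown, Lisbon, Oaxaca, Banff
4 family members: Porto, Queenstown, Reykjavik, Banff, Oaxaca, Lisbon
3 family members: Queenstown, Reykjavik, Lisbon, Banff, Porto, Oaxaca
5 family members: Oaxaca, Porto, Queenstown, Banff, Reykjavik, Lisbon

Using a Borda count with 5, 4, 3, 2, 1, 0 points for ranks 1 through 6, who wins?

Queenstown

Banff: 1·0 + 4·2 + 3·2 + 5·2 = 24
Reykjavik: 1·5 + 4·3 + 3·4 + 5·1 = 34
Queenstown: 1·3 + 4·4 + 3·5 + 5·3 = 49
Lisbon: 1·2 + 4·0 + 3·3 + 5·0 = 11
Porto: 1·4 + 4·5 + 3·1 + 5·4 = 47
Oaxaca: 1·1 + 4·1 + 3·0 + 5·5 = 30
Queenstown has the highest Borda score (49).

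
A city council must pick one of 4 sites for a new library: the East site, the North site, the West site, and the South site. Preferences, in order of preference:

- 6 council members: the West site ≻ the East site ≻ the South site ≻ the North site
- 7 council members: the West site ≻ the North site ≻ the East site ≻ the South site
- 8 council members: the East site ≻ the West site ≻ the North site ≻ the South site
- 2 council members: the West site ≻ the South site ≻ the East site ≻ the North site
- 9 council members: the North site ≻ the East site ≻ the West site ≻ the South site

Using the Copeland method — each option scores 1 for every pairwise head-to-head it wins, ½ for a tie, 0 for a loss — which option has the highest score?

the East site: beats the West site and the South site; ties the North site → score 2.5.
the North site: beats the South site; ties the East site; loses to the West site → score 1.5.
the West site: beats the North site and the South site; loses to the East site → score 2.
the South site: loses to the East site, the North site, and the West site → score 0.
the East site has the best pairwise record.

the East site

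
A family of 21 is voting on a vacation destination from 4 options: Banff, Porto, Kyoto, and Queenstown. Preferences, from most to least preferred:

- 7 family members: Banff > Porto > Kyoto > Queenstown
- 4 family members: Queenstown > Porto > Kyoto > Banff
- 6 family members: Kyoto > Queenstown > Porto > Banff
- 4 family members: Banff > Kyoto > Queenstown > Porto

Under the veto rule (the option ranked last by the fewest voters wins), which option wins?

Kyoto

Last-place votes: Banff 10, Porto 4, Kyoto 0, Queenstown 7.
Kyoto is ranked last by the fewest voters, so Kyoto wins.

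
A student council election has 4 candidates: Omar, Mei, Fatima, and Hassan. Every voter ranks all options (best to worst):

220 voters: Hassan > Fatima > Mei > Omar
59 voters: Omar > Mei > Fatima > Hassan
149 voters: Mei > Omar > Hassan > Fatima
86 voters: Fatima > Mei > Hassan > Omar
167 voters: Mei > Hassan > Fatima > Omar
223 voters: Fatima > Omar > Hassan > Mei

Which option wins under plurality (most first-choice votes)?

Mei

First-place votes: Omar 59, Mei 316, Fatima 309, Hassan 220.
Mei has the most first-place votes.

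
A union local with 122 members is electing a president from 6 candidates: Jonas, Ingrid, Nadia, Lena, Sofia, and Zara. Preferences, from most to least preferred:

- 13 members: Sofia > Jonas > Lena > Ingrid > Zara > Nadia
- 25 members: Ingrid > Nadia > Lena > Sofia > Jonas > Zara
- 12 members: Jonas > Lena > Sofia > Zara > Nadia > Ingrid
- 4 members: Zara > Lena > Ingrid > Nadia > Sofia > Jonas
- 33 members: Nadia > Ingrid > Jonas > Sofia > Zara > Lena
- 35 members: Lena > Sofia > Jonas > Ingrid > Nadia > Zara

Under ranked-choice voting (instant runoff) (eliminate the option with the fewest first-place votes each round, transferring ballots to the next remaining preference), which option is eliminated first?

Zara

Round 1: Jonas 12, Ingrid 25, Nadia 33, Lena 35, Sofia 13, Zara 4. Eliminate Zara.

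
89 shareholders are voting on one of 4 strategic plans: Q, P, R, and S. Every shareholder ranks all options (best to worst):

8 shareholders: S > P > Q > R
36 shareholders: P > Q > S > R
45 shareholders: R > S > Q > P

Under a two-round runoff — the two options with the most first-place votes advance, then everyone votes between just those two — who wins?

Round 1 first-place votes: Q 0, P 36, R 45, S 8.
R and P advance.
Runoff: R is preferred to P by 45 voters; P by 44.
R wins the runoff.

R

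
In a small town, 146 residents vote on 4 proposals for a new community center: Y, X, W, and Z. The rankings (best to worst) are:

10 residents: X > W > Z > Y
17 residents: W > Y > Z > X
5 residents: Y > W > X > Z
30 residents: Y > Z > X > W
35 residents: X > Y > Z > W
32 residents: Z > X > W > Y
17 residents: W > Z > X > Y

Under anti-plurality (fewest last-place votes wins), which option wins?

Z

Last-place votes: Y 59, X 17, W 65, Z 5.
Z is ranked last by the fewest voters, so Z wins.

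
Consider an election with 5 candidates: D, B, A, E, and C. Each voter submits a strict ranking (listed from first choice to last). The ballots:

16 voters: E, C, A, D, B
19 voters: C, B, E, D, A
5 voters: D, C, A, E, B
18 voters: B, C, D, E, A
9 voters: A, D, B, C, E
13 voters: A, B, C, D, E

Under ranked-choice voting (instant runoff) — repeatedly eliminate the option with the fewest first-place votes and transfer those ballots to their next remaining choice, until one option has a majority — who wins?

C

Round 1: D 5, B 18, A 22, E 16, C 19. Eliminate D.
Round 2: B 18, A 22, E 16, C 24. Eliminate E.
Round 3: B 18, A 22, C 40. Eliminate B.
Round 4: A 22, C 58. C has a majority.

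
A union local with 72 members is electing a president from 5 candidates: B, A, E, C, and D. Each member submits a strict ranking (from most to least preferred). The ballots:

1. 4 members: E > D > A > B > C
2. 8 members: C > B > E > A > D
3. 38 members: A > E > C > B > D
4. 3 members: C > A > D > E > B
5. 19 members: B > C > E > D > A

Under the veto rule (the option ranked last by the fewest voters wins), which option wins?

Last-place votes: B 3, A 19, E 0, C 4, D 46.
E is ranked last by the fewest voters, so E wins.

E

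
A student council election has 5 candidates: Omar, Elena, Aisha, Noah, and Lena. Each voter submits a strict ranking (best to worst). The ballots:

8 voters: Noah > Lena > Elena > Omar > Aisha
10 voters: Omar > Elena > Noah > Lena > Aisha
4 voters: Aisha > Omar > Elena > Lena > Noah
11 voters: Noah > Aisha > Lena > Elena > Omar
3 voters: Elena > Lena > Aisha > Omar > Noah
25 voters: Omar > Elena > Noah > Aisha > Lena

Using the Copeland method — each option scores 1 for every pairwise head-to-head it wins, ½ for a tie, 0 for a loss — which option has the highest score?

Omar: beats Elena, Aisha, Noah, and Lena → score 4.
Elena: beats Aisha, Noah, and Lena; loses to Omar → score 3.
Aisha: beats Lena; loses to Omar, Elena, and Noah → score 1.
Noah: beats Aisha and Lena; loses to Omar and Elena → score 2.
Lena: loses to Omar, Elena, Aisha, and Noah → score 0.
Omar has the best pairwise record.

Omar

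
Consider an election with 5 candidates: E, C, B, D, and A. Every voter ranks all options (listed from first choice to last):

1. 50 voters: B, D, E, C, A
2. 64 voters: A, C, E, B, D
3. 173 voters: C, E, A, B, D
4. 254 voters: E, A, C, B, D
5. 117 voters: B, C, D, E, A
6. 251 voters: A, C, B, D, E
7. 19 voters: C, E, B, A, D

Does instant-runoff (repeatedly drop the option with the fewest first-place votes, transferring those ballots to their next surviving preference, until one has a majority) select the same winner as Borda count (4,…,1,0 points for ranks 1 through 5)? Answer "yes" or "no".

Instant-runoff — R1 E 254, C 192, B 167, D 0, A 315 (D out); R2 E 254, C 192, B 167, A 315 (B out); R3 E 304, C 309, A 315 (E out); R4 C 359, A 569 (A winner). Winner: A.
Borda — scores: E 1937, C 2622, B 1699, D 635, A 2387. Winner: C.
The two methods disagree.

no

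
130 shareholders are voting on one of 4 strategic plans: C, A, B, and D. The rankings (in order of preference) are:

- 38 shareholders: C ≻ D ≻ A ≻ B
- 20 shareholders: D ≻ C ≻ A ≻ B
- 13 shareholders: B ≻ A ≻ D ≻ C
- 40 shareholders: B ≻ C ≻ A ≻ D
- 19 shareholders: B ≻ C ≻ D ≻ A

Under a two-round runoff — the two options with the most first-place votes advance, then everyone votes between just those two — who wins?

B

Round 1 first-place votes: C 38, A 0, B 72, D 20.
B and C advance.
Runoff: B is preferred to C by 72 voters; C by 58.
B wins the runoff.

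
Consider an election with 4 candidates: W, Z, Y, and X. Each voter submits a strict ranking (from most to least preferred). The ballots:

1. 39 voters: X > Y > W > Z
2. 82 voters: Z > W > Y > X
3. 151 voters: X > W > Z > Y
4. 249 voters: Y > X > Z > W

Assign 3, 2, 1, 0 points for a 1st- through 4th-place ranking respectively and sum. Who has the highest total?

W: 39·1 + 82·2 + 151·2 + 249·0 = 505
Z: 39·0 + 82·3 + 151·1 + 249·1 = 646
Y: 39·2 + 82·1 + 151·0 + 249·3 = 907
X: 39·3 + 82·0 + 151·3 + 249·2 = 1068
X has the highest Borda score (1068).

X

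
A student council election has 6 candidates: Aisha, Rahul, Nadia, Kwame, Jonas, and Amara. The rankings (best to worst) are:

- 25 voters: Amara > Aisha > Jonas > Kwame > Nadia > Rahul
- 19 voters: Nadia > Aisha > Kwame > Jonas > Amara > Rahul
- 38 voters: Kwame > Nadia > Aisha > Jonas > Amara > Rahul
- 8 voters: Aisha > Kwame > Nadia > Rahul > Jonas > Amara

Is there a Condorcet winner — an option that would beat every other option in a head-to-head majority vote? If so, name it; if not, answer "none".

Checking pairwise contests:
Nadia beats Aisha 57–33.
Aisha beats Rahul 90–0.
Kwame beats Nadia 71–19.
Aisha beats Kwame 52–38.
Aisha beats Jonas 90–0.
Aisha beats Amara 65–25.
Every option loses at least one head-to-head, so there is no Condorcet winner.

none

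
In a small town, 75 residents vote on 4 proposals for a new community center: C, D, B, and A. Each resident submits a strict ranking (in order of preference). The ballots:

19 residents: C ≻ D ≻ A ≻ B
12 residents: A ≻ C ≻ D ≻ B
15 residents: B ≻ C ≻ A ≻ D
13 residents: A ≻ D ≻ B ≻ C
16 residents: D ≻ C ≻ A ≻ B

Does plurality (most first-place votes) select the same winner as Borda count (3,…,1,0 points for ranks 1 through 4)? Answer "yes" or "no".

no

Plurality — first-place votes: C 19, D 16, B 15, A 25. Winner: A.
Borda — scores: C 143, D 124, B 58, A 125. Winner: C.
The two methods disagree.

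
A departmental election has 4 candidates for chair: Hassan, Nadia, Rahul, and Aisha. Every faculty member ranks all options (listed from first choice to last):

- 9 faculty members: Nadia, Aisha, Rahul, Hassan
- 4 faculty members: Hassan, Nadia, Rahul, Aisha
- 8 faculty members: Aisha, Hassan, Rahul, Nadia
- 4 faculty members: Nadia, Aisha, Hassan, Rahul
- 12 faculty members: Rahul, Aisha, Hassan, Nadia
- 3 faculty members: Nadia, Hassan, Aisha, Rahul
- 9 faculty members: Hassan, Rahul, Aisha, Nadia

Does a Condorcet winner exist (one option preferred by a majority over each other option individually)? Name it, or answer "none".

none

Checking pairwise contests:
Aisha beats Hassan 33–16.
Hassan beats Nadia 33–16.
Hassan beats Rahul 28–21.
Rahul beats Aisha 25–24.
Every option loses at least one head-to-head, so there is no Condorcet winner.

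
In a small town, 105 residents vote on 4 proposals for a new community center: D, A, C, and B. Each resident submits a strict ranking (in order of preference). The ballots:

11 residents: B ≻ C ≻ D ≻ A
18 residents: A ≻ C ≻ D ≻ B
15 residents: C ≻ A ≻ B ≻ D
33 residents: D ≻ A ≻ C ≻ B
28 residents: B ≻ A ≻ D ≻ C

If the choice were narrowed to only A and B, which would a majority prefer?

Voters preferring A to B: 66; preferring B to A: 39.
A wins the head-to-head.

A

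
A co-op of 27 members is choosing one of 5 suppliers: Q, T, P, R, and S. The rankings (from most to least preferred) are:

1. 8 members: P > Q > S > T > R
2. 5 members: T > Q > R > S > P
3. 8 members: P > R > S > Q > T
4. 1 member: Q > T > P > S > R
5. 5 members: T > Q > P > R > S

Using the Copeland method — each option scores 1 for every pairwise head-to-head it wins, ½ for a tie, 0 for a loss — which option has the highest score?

P

Q: beats T, R, and S; loses to P → score 3.
T: beats R; loses to Q, P, and S → score 1.
P: beats Q, T, R, and S → score 4.
R: beats S; loses to Q, T, and P → score 1.
S: beats T; loses to Q, P, and R → score 1.
P has the best pairwise record.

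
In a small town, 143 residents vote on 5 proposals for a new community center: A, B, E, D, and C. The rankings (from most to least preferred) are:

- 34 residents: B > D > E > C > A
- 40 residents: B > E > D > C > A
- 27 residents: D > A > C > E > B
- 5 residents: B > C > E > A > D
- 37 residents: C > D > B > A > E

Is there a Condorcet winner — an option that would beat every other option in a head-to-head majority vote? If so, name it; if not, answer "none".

B vs A: 116–27 for B.
B vs E: 116–27 for B.
B vs D: 79–64 for B.
B vs C: 79–64 for B.
B beats every other option head-to-head.

B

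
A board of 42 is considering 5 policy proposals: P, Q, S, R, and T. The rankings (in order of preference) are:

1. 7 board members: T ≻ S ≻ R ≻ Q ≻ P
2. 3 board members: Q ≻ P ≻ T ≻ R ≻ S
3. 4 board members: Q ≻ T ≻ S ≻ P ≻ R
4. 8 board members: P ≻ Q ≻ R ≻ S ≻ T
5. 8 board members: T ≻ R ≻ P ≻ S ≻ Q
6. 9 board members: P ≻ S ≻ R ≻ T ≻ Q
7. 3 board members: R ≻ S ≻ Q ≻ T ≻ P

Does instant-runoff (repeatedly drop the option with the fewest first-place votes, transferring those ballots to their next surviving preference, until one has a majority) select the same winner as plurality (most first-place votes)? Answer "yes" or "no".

no

Instant-runoff — R1 P 17, Q 7, S 0, R 3, T 15 (S out); R2 P 17, Q 7, R 3, T 15 (R out); R3 P 17, Q 10, T 15 (Q out); R4 P 20, T 22 (T winner). Winner: T.
Plurality — first-place votes: P 17, Q 7, S 0, R 3, T 15. Winner: P.
The two methods disagree.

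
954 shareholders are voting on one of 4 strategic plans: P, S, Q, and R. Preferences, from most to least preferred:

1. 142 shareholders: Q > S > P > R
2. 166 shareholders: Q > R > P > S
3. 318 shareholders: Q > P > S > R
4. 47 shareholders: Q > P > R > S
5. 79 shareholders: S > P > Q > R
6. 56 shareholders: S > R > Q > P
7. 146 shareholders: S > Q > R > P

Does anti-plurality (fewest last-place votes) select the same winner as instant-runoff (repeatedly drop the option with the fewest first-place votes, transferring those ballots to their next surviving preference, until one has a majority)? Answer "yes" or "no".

yes

Anti-plurality — last-place votes: P 202, S 213, Q 0, R 539. Winner: Q.
Instant-runoff — R1 P 0, S 281, Q 673, R 0 (Q winner). Winner: Q.
The two methods agree.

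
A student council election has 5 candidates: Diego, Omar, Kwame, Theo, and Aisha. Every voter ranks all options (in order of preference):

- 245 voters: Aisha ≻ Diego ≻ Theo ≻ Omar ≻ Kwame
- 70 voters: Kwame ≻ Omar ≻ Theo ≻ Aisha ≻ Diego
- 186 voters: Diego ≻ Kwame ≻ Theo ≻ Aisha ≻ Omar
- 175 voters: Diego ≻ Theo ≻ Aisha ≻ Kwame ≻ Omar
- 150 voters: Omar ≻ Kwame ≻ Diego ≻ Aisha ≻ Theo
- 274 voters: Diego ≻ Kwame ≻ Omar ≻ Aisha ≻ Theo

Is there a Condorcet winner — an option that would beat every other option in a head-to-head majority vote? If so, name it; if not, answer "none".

Diego

Diego vs Omar: 880–220 for Diego.
Diego vs Kwame: 880–220 for Diego.
Diego vs Theo: 1030–70 for Diego.
Diego vs Aisha: 785–315 for Diego.
Diego beats every other option head-to-head.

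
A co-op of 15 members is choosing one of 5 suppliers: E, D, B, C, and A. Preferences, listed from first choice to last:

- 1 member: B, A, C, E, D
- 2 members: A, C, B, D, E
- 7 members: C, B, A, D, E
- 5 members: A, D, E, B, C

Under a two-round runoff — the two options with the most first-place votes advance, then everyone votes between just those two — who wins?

Round 1 first-place votes: E 0, D 0, B 1, C 7, A 7.
A and C advance.
Runoff: A is preferred to C by 8 voters; C by 7.
A wins the runoff.

A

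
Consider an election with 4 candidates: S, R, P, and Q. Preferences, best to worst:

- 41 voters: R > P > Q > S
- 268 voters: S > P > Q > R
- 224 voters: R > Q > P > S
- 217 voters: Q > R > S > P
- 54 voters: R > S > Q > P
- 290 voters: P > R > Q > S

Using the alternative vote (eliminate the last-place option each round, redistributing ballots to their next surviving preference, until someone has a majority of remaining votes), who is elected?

P

Round 1: S 268, R 319, P 290, Q 217. Eliminate Q.
Round 2: S 268, R 536, P 290. Eliminate S.
Round 3: R 536, P 558. P has a majority.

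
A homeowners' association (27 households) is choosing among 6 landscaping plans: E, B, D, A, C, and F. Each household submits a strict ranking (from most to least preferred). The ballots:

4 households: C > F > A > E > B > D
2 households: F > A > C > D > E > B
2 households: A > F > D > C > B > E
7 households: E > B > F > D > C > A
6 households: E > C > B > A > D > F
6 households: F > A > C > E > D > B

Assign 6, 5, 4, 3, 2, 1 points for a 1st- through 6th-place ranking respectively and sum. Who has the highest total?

E: 4·3 + 2·2 + 2·1 + 7·6 + 6·6 + 6·3 = 114
B: 4·2 + 2·1 + 2·2 + 7·5 + 6·4 + 6·1 = 79
D: 4·1 + 2·3 + 2·4 + 7·3 + 6·2 + 6·2 = 63
A: 4·4 + 2·5 + 2·6 + 7·1 + 6·3 + 6·5 = 93
C: 4·6 + 2·4 + 2·3 + 7·2 + 6·5 + 6·4 = 106
F: 4·5 + 2·6 + 2·5 + 7·4 + 6·1 + 6·6 = 112
E has the highest Borda score (114).

E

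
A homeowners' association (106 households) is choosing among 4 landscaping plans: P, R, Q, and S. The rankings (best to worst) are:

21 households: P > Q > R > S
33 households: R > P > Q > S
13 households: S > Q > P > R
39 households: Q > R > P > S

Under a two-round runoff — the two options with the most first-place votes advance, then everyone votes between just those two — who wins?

Round 1 first-place votes: P 21, R 33, Q 39, S 13.
Q and R advance.
Runoff: Q is preferred to R by 73 voters; R by 33.
Q wins the runoff.

Q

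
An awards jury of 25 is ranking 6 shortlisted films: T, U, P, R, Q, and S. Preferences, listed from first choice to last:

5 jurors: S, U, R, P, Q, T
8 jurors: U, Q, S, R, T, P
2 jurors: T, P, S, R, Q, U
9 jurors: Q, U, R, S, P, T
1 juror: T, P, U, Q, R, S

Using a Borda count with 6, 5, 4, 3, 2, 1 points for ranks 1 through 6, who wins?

U

T: 5·1 + 8·2 + 2·6 + 9·1 + 1·6 = 48
U: 5·5 + 8·6 + 2·1 + 9·5 + 1·4 = 124
P: 5·3 + 8·1 + 2·5 + 9·2 + 1·5 = 56
R: 5·4 + 8·3 + 2·3 + 9·4 + 1·2 = 88
Q: 5·2 + 8·5 + 2·2 + 9·6 + 1·3 = 111
S: 5·6 + 8·4 + 2·4 + 9·3 + 1·1 = 98
U has the highest Borda score (124).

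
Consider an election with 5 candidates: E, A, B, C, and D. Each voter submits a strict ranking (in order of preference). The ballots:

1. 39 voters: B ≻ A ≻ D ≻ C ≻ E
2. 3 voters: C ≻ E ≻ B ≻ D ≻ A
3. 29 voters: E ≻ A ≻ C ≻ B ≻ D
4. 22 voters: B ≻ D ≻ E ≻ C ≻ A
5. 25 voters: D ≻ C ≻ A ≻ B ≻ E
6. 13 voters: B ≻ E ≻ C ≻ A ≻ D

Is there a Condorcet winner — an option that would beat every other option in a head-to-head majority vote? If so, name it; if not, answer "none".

B vs E: 99–32 for B.
B vs A: 77–54 for B.
B vs C: 74–57 for B.
B vs D: 106–25 for B.
B beats every other option head-to-head.

B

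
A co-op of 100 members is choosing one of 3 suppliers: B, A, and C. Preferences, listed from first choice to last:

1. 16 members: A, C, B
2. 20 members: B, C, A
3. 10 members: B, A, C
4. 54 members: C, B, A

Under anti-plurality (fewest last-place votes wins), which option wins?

Last-place votes: B 16, A 74, C 10.
C is ranked last by the fewest voters, so C wins.

C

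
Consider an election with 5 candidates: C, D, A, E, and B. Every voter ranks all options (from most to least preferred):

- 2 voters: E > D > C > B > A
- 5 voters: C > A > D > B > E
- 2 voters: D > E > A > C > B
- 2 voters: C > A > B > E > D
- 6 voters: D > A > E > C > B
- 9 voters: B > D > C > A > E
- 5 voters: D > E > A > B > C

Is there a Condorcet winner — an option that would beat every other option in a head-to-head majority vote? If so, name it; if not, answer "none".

D vs C: 24–7 for D.
D vs A: 24–7 for D.
D vs E: 27–4 for D.
D vs B: 20–11 for D.
D beats every other option head-to-head.

D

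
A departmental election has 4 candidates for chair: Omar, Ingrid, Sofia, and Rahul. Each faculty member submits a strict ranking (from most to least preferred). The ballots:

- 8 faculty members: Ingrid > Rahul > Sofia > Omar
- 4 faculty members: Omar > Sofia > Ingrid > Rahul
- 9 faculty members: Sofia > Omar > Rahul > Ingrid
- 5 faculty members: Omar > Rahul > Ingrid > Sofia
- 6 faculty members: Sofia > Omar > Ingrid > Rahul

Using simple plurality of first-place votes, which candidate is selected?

Sofia

First-place votes: Omar 9, Ingrid 8, Sofia 15, Rahul 0.
Sofia has the most first-place votes.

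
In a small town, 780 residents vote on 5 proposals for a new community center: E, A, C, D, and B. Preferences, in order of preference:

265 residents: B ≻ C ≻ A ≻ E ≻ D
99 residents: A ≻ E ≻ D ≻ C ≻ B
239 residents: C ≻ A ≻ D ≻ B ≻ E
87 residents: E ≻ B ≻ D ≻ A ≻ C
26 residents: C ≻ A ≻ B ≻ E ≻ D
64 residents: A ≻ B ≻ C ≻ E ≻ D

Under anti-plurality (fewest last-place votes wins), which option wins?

A

Last-place votes: E 239, A 0, C 87, D 355, B 99.
A is ranked last by the fewest voters, so A wins.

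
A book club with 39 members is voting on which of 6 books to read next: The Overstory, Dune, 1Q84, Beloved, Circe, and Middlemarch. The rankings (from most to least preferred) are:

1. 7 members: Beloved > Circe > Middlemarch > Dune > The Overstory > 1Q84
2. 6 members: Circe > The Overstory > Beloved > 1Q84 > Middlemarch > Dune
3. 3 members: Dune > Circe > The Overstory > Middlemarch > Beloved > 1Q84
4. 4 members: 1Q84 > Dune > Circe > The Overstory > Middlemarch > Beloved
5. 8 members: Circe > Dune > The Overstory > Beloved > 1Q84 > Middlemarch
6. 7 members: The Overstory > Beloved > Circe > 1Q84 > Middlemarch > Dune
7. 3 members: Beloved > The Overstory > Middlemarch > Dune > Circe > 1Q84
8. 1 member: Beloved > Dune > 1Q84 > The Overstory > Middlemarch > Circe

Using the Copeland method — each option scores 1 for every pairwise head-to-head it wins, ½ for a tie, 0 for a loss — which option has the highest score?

Circe

The Overstory: beats 1Q84, Beloved, and Middlemarch; loses to Dune and Circe → score 3.
Dune: beats The Overstory and 1Q84; loses to Beloved, Circe, and Middlemarch → score 2.
1Q84: beats Middlemarch; loses to The Overstory, Dune, Beloved, and Circe → score 1.
Beloved: beats Dune, 1Q84, and Middlemarch; loses to The Overstory and Circe → score 3.
Circe: beats The Overstory, Dune, 1Q84, Beloved, and Middlemarch → score 5.
Middlemarch: beats Dune; loses to The Overstory, 1Q84, Beloved, and Circe → score 1.
Circe has the best pairwise record.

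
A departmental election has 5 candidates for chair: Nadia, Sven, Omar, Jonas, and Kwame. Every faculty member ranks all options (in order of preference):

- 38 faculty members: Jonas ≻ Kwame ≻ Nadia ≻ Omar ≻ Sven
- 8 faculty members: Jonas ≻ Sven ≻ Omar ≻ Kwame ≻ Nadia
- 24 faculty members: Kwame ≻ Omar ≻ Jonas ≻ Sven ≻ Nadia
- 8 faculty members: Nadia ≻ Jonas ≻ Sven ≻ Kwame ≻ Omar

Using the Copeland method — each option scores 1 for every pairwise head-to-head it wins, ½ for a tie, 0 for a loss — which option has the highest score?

Jonas

Nadia: beats Sven and Omar; loses to Jonas and Kwame → score 2.
Sven: loses to Nadia, Omar, Jonas, and Kwame → score 0.
Omar: beats Sven; loses to Nadia, Jonas, and Kwame → score 1.
Jonas: beats Nadia, Sven, Omar, and Kwame → score 4.
Kwame: beats Nadia, Sven, and Omar; loses to Jonas → score 3.
Jonas has the best pairwise record.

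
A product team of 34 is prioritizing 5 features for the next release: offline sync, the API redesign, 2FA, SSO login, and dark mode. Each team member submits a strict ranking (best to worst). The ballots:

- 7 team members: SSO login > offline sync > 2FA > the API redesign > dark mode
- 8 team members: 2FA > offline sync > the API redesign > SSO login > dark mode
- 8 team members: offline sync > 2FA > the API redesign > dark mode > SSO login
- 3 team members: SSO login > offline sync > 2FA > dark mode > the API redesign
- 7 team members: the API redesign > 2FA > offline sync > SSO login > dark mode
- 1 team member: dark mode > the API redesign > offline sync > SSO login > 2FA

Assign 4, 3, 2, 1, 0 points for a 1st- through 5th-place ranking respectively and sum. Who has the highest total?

offline sync

offline sync: 7·3 + 8·3 + 8·4 + 3·3 + 7·2 + 1·2 = 102
the API redesign: 7·1 + 8·2 + 8·2 + 3·0 + 7·4 + 1·3 = 70
2FA: 7·2 + 8·4 + 8·3 + 3·2 + 7·3 + 1·0 = 97
SSO login: 7·4 + 8·1 + 8·0 + 3·4 + 7·1 + 1·1 = 56
dark mode: 7·0 + 8·0 + 8·1 + 3·1 + 7·0 + 1·4 = 15
offline sync has the highest Borda score (102).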